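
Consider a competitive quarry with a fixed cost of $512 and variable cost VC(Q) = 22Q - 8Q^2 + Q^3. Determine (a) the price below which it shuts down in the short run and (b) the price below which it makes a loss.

Shutdown price = min AVC. AVC = 22 - 8Q + Q^2, with vertex at Q = 4 and minimum $6.
ATC = 512/Q + 22 - 8Q + Q^2. Setting dATC/dQ = −512/Q^2 − 8 + 2Q = 0 gives Q = 8 (since 2·8^3 − 8·8^2 = 512).
min ATC = 512/8 + 22 − 8·8 + 8^2 = $86. That is the break-even price.
For $6 ≤ P < $86 the firm produces at a loss; below $6 it shuts down.

Shutdown price = $6; break-even price = $86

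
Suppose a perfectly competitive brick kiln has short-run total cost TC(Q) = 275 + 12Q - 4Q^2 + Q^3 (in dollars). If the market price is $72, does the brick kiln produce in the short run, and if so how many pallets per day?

Strip out fixed cost: VC = 12Q - 4Q^2 + Q^3. Then AVC = 12 - 4Q + Q^2 and MC = 12 - 8Q + 3Q^2.
AVC is minimized where dAVC/dQ = -4 + 2Q = 0, at Q = 2; min AVC = 12 - 4·2 + 2^2 = $8.
Because $72 ≥ $8, revenue can cover variable cost; the firm operates.
Solving P = MC: -60 - 8Q + 3Q^2 = 0 ⇒ Q = -10/3 or 6. On the upward-sloping branch, Q* = 6.
Check: AVC at Q = 6 is $24 ≤ P, so revenue covers variable cost.
Profit = P·Q − TC = 72·6 − 419 = $13.

Produce at Q = 6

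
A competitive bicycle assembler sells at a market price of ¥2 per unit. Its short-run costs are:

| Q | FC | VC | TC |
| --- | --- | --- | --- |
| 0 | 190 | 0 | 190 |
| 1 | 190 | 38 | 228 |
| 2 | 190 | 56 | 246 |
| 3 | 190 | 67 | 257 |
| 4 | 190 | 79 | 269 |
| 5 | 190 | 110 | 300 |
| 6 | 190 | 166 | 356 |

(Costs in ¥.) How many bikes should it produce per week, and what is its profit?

Q = 0 (shut down); profit = -¥190

Compute π = P·Q − TC at each output: Q=0: -190; Q=1: -226; Q=2: -242; Q=3: -251; Q=4: -261; Q=5: -290; Q=6: -344.
Profit is highest at Q = 0. Equivalently, the lowest AVC in the table is 79/4 ≈ ¥19.75 at Q = 4, and P = ¥2 falls below it — price never covers variable cost, so the firm shuts down and loses only its fixed cost.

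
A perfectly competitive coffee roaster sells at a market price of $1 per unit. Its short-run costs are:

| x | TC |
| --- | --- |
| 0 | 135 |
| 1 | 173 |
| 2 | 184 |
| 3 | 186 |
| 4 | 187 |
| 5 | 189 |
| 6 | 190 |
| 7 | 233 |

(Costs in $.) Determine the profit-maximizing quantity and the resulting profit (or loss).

x = 0 (shut down); profit = -$135

Tabulate TR − TC: x=0: -135; x=1: -172; x=2: -182; x=3: -183; x=4: -183; x=5: -184; x=6: -184; x=7: -226.
Profit is highest at x = 0. Equivalently, the lowest AVC in the table is 55/6 ≈ $9.17 at x = 6, and P = $1 falls below it — price never covers variable cost, so the firm shuts down and loses only its fixed cost.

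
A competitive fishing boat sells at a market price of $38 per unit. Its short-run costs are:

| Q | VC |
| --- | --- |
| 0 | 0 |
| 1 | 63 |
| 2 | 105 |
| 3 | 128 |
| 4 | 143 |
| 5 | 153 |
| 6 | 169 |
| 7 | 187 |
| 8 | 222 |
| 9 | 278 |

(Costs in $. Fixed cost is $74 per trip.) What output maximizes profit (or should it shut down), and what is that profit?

Q = 8; profit = $8

Profit at each row (π = 38Q − TC): Q=0: -74; Q=1: -99; Q=2: -103; Q=3: -88; Q=4: -65; Q=5: -37; Q=6: -15; Q=7: 5; Q=8: 8; Q=9: -10.
Profit is maximized at Q = 8. AVC there is 222/8 = $27.75 ≤ P, so producing beats shutting down (which would give -$74).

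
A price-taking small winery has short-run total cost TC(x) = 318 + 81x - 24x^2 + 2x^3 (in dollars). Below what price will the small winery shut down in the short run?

$9 per unit

Short-run supply begins at min AVC. From VC = 81x - 24x^2 + 2x^3, AVC = 81 - 24x + 2x^2.
At the minimum of AVC, MC = AVC. MC = 81 - 48x + 6x^2; setting MC = AVC gives 4x^2 - 24x = 0, so x = 6. min AVC = 9.
So the shutdown price is $9.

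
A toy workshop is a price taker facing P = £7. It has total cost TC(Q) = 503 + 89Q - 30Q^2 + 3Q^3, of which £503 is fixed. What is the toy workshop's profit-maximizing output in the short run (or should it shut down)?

From TC, MC = TC'(Q) = 89 - 60Q + 9Q^2 and AVC = VC/Q = 89 - 30Q + 3Q^2.
AVC hits its minimum where MC = AVC, at Q = 5, giving min AVC = 89 - 30·5 + 3·5^2 = £14.
Since P = £7 < min AVC = £14, price fails to cover variable cost at any output.
Best response: produce nothing and absorb the £503 fixed cost.

Shut down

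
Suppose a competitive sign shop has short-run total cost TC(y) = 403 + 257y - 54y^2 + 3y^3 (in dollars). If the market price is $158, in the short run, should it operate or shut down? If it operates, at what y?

Variable cost is VC = 257y - 54y^2 + 3y^3, so AVC = VC/y = 257 - 54y + 3y^2 and MC = dTC/dy = 257 - 108y + 9y^2.
The AVC parabola has its vertex at y = 54/6 = 9, where AVC = 257 - 54·9 + 3·9^2 = $14.
Since P = $158 ≥ min AVC = $14, price covers variable cost and the firm should produce.
Set P = MC: 158 = 257 - 108y + 9y^2 → 99 - 108y + 9y^2 = 0. The roots are y = 1 and y = 11; the profit-maximizing output is on the rising part of MC, so y* = 11.
Check: AVC at y = 11 is $26 ≤ P, so revenue covers variable cost.
Profit = P·y − TC = 158·11 − 689 = $1049.

Produce at y = 11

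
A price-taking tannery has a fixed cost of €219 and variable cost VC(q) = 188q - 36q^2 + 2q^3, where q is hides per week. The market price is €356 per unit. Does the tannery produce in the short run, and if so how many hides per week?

Produce at q = 14

Strip out fixed cost: VC = 188q - 36q^2 + 2q^3. Then AVC = 188 - 36q + 2q^2 and MC = 188 - 72q + 6q^2.
AVC hits its minimum where MC = AVC, at q = 9, giving min AVC = 188 - 36·9 + 2·9^2 = €26.
P = €356 exceeds min AVC = €26, so the firm stays open.
Solving P = MC: -168 - 72q + 6q^2 = 0 ⇒ q = -2 or 14. On the upward-sloping branch, q* = 14.
Check: AVC at q = 14 is €76 ≤ P, so revenue covers variable cost.
Profit = P·q − TC = 356·14 − 1283 = €3701.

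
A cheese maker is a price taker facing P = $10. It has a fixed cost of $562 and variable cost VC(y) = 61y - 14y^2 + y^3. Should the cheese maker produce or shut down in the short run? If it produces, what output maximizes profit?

Shut down

Variable cost is VC = 61y - 14y^2 + y^3, so AVC = VC/y = 61 - 14y + y^2 and MC = dTC/dy = 61 - 28y + 3y^2.
AVC hits its minimum where MC = AVC, at y = 7, giving min AVC = 61 - 14·7 + 7^2 = $12.
With P < min AVC ($10 < $12), every unit sold adds to the loss.
Best response: produce nothing and absorb the $562 fixed cost.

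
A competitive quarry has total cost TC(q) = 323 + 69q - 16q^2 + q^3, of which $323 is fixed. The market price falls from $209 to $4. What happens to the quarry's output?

MC = 69 - 32q + 3q^2; the shutdown threshold is min AVC = $5 (at q = 8).
At P = $209 ≥ min AVC, set P = MC on the rising branch: q = 14.
At P = $4 < min AVC = $5, price no longer covers variable cost at any output, so the firm shuts down: q = 0.

Output falls from 14 to 0 (the firm shuts down)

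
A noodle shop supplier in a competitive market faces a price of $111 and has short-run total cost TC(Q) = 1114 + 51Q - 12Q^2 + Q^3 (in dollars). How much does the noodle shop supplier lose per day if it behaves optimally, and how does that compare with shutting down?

Profit = -$314 at Q = 10

AVC = 51 - 12Q + Q^2 has its minimum $15 at Q = 6; price $111 clears that bar, so the firm operates.
MC = 51 - 24Q + 3Q^2. Setting P = MC and taking the root on the rising branch gives Q* = 10.
TR = 111·10 = 1110. TC = 1114 + 310 = 1424. Profit = 1110 − 1424 = -$314.
Shutting down would mean losing the fixed cost of $1114, so operating at a loss of $314 is better by $800.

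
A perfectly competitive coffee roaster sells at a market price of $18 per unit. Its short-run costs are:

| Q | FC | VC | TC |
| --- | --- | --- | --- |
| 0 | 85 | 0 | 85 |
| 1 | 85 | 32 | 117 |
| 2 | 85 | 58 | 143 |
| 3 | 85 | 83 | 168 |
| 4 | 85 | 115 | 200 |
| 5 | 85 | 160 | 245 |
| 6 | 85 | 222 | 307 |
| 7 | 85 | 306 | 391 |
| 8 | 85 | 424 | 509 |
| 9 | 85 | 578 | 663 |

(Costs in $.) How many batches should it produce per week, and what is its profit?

Tabulate TR − TC: Q=0: -85; Q=1: -99; Q=2: -107; Q=3: -114; Q=4: -128; Q=5: -155; Q=6: -199; Q=7: -265; Q=8: -365; Q=9: -501.
Profit is highest at Q = 0. Equivalently, the lowest AVC in the table is 83/3 ≈ $27.67 at Q = 3, and P = $18 falls below it — price never covers variable cost, so the firm shuts down and loses only its fixed cost.

Q = 0 (shut down); profit = -$85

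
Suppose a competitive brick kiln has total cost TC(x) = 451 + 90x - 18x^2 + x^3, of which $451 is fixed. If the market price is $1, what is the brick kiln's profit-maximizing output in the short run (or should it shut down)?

Shut down

Strip out fixed cost: VC = 90x - 18x^2 + x^3. Then AVC = 90 - 18x + x^2 and MC = 90 - 36x + 3x^2.
AVC hits its minimum where MC = AVC, at x = 9, giving min AVC = 90 - 18·9 + 9^2 = $9.
With P < min AVC ($1 < $9), every unit sold adds to the loss.
Shutting down limits the loss to fixed cost, $451.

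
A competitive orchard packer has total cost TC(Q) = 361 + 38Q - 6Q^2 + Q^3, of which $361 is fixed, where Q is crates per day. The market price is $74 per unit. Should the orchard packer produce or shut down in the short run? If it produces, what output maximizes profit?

Produce at Q = 6

Strip out fixed cost: VC = 38Q - 6Q^2 + Q^3. Then AVC = 38 - 6Q + Q^2 and MC = 38 - 12Q + 3Q^2.
AVC hits its minimum where MC = AVC, at Q = 3, giving min AVC = 38 - 6·3 + 3^2 = $29.
P = $74 exceeds min AVC = $29, so the firm stays open.
P = MC gives -36 - 12Q + 3Q^2 = 0, with roots -2 and 6. Take the larger (rising MC): Q* = 6.
Check: AVC at Q = 6 is $38 ≤ P, so revenue covers variable cost.
Profit = P·Q − TC = 74·6 − 589 = -$145, a loss, but smaller than the $361 fixed cost the firm would lose by shutting down.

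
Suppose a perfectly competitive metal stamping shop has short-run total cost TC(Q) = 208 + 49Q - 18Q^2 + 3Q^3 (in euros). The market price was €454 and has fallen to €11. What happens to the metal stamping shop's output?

Output falls from 9 to 0 (the firm shuts down)

MC = 49 - 36Q + 9Q^2; the shutdown threshold is min AVC = €22 (at Q = 3).
With P = €454 above the shutdown price, P = MC gives Q = 9.
At P = €11 < min AVC = €22, price no longer covers variable cost at any output, so the firm shuts down: Q = 0.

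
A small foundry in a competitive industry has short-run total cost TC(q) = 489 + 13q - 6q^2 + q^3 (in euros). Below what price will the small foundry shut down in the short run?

The firm shuts down when price falls below the minimum of average variable cost. AVC = VC/q = 13 - 6q + q^2.
dAVC/dq = -6 + 2q = 0 gives q = 3. min AVC = 13 - 6·3 + 3^2 = 4.
For P < €4 the firm produces nothing.

€4 per unit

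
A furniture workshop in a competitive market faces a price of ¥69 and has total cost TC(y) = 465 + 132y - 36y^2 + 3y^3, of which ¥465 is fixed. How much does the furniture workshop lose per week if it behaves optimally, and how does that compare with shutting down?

Profit = -¥171 at y = 7

AVC = 132 - 36y + 3y^2; min AVC = ¥24 at y = 6. Since P = ¥69 ≥ min AVC, the firm produces.
MC = 132 - 72y + 9y^2. Setting P = MC and taking the root on the rising branch gives y* = 7.
TR = 69·7 = 483. TC = 465 + 189 = 654. Profit = 483 − 654 = -¥171.
Shutting down would mean losing the fixed cost of ¥465, so operating at a loss of ¥171 is better by ¥294.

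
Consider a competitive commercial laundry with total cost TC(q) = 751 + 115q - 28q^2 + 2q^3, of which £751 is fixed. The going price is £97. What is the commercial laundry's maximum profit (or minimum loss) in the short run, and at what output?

AVC = 115 - 28q + 2q^2; min AVC = £17 at q = 7. Since P = £97 ≥ min AVC, the firm produces.
MC = 115 - 56q + 6q^2. Setting P = MC and taking the root on the rising branch gives q* = 9.
TR = 97·9 = 873. TC = 751 + 225 = 976. Profit = 873 − 976 = -£103.
By producing, the firm covers all variable cost plus £648 of fixed cost; shutting down would lose the full £751.

Profit = -£103 at q = 9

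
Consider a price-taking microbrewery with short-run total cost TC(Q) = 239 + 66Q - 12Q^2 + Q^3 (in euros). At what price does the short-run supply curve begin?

€30 per unit

The firm shuts down when price falls below the minimum of average variable cost. AVC = VC/Q = 66 - 12Q + Q^2.
dAVC/dQ = -12 + 2Q = 0 gives Q = 6. min AVC = 66 - 12·6 + 6^2 = 30.
For P < €30 the firm produces nothing.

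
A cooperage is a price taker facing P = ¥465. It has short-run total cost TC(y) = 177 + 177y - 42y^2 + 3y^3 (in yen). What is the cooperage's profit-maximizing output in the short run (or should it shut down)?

Produce at y = 12

From TC, MC = TC'(y) = 177 - 84y + 9y^2 and AVC = VC/y = 177 - 42y + 3y^2.
AVC is minimized where dAVC/dy = -42 + 6y = 0, at y = 7; min AVC = 177 - 42·7 + 3·7^2 = ¥30.
Because ¥465 ≥ ¥30, revenue can cover variable cost; the firm operates.
Solving P = MC: -288 - 84y + 9y^2 = 0 ⇒ y = -8/3 or 12. On the upward-sloping branch, y* = 12.
Check: AVC at y = 12 is ¥105 ≤ P, so revenue covers variable cost.
Profit = P·y − TC = 465·12 − 1437 = ¥4143.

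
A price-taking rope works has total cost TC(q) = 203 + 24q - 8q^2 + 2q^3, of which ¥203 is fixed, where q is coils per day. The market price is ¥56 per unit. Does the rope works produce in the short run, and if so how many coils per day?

Produce at q = 4

Variable cost is VC = 24q - 8q^2 + 2q^3, so AVC = VC/q = 24 - 8q + 2q^2 and MC = dTC/dq = 24 - 16q + 6q^2.
AVC hits its minimum where MC = AVC, at q = 2, giving min AVC = 24 - 8·2 + 2·2^2 = ¥16.
P = ¥56 exceeds min AVC = ¥16, so the firm stays open.
Set P = MC: 56 = 24 - 16q + 6q^2 → -32 - 16q + 6q^2 = 0. The roots are q = -4/3 and q = 4; the profit-maximizing output is on the rising part of MC, so q* = 4.
Check: AVC at q = 4 is ¥24 ≤ P, so revenue covers variable cost.
Profit = P·q − TC = 56·4 − 299 = -¥75, a loss, but smaller than the ¥203 fixed cost the firm would lose by shutting down.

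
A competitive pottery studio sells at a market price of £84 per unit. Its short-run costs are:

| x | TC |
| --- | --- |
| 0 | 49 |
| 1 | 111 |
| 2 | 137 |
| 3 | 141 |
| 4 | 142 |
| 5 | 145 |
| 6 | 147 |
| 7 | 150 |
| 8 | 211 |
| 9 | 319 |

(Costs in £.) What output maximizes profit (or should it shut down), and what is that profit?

x = 8; profit = £461

Tabulate TR − TC: x=0: -49; x=1: -27; x=2: 31; x=3: 111; x=4: 194; x=5: 275; x=6: 357; x=7: 438; x=8: 461; x=9: 437.
Profit is maximized at x = 8. AVC there is 162/8 = £20.25 ≤ P, so producing beats shutting down (which would give -£49).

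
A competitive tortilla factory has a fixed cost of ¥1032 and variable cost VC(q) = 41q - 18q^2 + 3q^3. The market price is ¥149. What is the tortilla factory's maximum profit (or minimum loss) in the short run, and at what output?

Profit = -¥384 at q = 6

AVC = 41 - 18q + 3q^2; min AVC = ¥14 at q = 3. Since P = ¥149 ≥ min AVC, the firm produces.
MC = 41 - 36q + 9q^2. Setting P = MC and taking the root on the rising branch gives q* = 6.
TR = 149·6 = 894. TC = 1032 + 246 = 1278. Profit = 894 − 1278 = -¥384.
That loss of ¥384 beats the ¥1032 the firm would lose by shutting down; producing recovers ¥648 of fixed cost.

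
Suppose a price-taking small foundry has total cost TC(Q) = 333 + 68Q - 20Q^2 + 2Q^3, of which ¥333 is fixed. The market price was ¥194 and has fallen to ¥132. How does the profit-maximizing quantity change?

AVC = 68 - 20Q + 2Q^2, minimized at Q = 5 where min AVC = ¥18. MC = 68 - 40Q + 6Q^2.
At P = ¥194 ≥ min AVC, set P = MC on the rising branch: Q = 9.
At P = ¥132 ≥ min AVC, set P = MC: Q = 8. The firm stays open but cuts output.

Output falls from 9 to 8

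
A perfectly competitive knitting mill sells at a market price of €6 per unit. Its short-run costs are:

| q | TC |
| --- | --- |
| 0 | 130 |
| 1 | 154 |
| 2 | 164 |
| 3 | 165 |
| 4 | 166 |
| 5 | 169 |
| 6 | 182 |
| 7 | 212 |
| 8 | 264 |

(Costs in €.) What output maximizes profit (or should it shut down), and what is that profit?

q = 0 (shut down); profit = -€130

Compute π = P·q − TC at each output: q=0: -130; q=1: -148; q=2: -152; q=3: -147; q=4: -142; q=5: -139; q=6: -146; q=7: -170; q=8: -216.
Profit is highest at q = 0. Equivalently, the lowest AVC in the table is 39/5 ≈ €7.80 at q = 5, and P = €6 falls below it — price never covers variable cost, so the firm shuts down and loses only its fixed cost.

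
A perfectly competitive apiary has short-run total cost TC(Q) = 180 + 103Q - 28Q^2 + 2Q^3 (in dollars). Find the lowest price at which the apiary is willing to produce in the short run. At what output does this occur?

Short-run supply begins at min AVC. From VC = 103Q - 28Q^2 + 2Q^3, AVC = 103 - 28Q + 2Q^2.
dAVC/dQ = -28 + 4Q = 0 gives Q = 7. min AVC = 103 - 28·7 + 2·7^2 = 5.
So the shutdown price is $5.

$5 per unit, at Q = 7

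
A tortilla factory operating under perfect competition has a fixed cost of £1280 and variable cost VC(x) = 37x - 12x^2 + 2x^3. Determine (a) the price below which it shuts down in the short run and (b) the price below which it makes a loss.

Shutdown price = min AVC. AVC = 37 - 12x + 2x^2, with vertex at x = 3 and minimum £19.
ATC = 1280/x + 37 - 12x + 2x^2. Setting dATC/dx = −1280/x^2 − 12 + 4x = 0 gives x = 8 (since 4·8^3 − 12·8^2 = 1280).
min ATC = 1280/8 + 37 − 12·8 + 2·8^2 = £229. That is the break-even price.
For £19 ≤ P < £229 the firm produces at a loss; below £19 it shuts down.

Shutdown price = £19; break-even price = £229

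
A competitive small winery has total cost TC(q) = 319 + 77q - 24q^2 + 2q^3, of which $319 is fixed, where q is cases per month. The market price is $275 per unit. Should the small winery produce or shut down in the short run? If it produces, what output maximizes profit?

From TC, MC = TC'(q) = 77 - 48q + 6q^2 and AVC = VC/q = 77 - 24q + 2q^2.
AVC is minimized where dAVC/dq = -24 + 4q = 0, at q = 6; min AVC = 77 - 24·6 + 2·6^2 = $5.
Because $275 ≥ $5, revenue can cover variable cost; the firm operates.
Solving P = MC: -198 - 48q + 6q^2 = 0 ⇒ q = -3 or 11. On the upward-sloping branch, q* = 11.
Check: AVC at q = 11 is $55 ≤ P, so revenue covers variable cost.
Profit = P·q − TC = 275·11 − 924 = $2101.

Produce at q = 11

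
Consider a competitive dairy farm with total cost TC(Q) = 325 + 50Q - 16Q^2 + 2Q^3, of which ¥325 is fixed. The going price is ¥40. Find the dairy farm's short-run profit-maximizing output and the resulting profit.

AVC = 50 - 16Q + 2Q^2 has its minimum ¥18 at Q = 4; price ¥40 clears that bar, so the firm operates.
With MC = 50 - 32Q + 6Q^2, P = MC on the upward-sloping part at Q* = 5.
TR = 40·5 = 200. TC = 325 + 100 = 425. Profit = 200 − 425 = -¥225.
Shutting down would mean losing the fixed cost of ¥325, so operating at a loss of ¥225 is better by ¥100.

Profit = -¥225 at Q = 5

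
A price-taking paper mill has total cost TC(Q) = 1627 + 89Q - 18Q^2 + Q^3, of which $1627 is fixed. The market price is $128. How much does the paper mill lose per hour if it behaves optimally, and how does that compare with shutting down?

Profit = -$275 at Q = 13

AVC = 89 - 18Q + Q^2 has its minimum $8 at Q = 9; price $128 clears that bar, so the firm operates.
With MC = 89 - 36Q + 3Q^2, P = MC on the upward-sloping part at Q* = 13.
TR = 128·13 = 1664. TC = 1627 + 312 = 1939. Profit = 1664 − 1939 = -$275.
That loss of $275 beats the $1627 the firm would lose by shutting down; producing recovers $1352 of fixed cost.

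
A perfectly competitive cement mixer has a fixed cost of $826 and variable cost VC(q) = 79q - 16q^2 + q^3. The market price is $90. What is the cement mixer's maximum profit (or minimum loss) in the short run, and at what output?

Profit = -$100 at q = 11

AVC = 79 - 16q + q^2 has its minimum $15 at q = 8; price $90 clears that bar, so the firm operates.
MC = 79 - 32q + 3q^2. Setting P = MC and taking the root on the rising branch gives q* = 11.
TR = 90·11 = 990. TC = 826 + 264 = 1090. Profit = 990 − 1090 = -$100.
That loss of $100 beats the $826 the firm would lose by shutting down; producing recovers $726 of fixed cost.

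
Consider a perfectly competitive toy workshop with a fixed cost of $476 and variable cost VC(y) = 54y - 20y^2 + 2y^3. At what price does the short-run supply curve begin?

$4 per unit

The firm shuts down when price falls below the minimum of average variable cost. AVC = VC/y = 54 - 20y + 2y^2.
At the minimum of AVC, MC = AVC. MC = 54 - 40y + 6y^2; setting MC = AVC gives 4y^2 - 20y = 0, so y = 5. min AVC = 4.
So the shutdown price is $4.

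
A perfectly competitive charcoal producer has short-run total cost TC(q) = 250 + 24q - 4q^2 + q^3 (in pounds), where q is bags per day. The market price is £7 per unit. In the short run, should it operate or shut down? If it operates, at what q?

Shut down

Strip out fixed cost: VC = 24q - 4q^2 + q^3. Then AVC = 24 - 4q + q^2 and MC = 24 - 8q + 3q^2.
AVC hits its minimum where MC = AVC, at q = 2, giving min AVC = 24 - 4·2 + 2^2 = £20.
Since P = £7 < min AVC = £20, price fails to cover variable cost at any output.
The firm minimizes its loss by shutting down and losing only its fixed cost of £250.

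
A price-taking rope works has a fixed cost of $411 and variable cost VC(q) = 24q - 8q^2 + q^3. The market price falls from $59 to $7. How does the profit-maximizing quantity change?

Output falls from 7 to 0 (the firm shuts down)

MC = 24 - 16q + 3q^2; the shutdown threshold is min AVC = $8 (at q = 4).
At P = $59 ≥ min AVC, set P = MC on the rising branch: q = 7.
At P = $7 < min AVC = $8, price no longer covers variable cost at any output, so the firm shuts down: q = 0.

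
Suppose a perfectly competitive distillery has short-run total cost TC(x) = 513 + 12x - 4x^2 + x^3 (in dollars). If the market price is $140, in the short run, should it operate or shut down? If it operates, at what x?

Strip out fixed cost: VC = 12x - 4x^2 + x^3. Then AVC = 12 - 4x + x^2 and MC = 12 - 8x + 3x^2.
The AVC parabola has its vertex at x = 4/2 = 2, where AVC = 12 - 4·2 + 2^2 = $8.
Because $140 ≥ $8, revenue can cover variable cost; the firm operates.
Set P = MC: 140 = 12 - 8x + 3x^2 → -128 - 8x + 3x^2 = 0. The roots are x = -16/3 and x = 8; the profit-maximizing output is on the rising part of MC, so x* = 8.
Check: AVC at x = 8 is $44 ≤ P, so revenue covers variable cost.
Profit = P·x − TC = 140·8 − 865 = $255.

Produce at x = 8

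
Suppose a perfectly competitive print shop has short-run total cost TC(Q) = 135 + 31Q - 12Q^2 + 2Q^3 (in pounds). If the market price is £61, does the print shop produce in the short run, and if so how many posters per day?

From TC, MC = TC'(Q) = 31 - 24Q + 6Q^2 and AVC = VC/Q = 31 - 12Q + 2Q^2.
AVC is minimized where dAVC/dQ = -12 + 4Q = 0, at Q = 3; min AVC = 31 - 12·3 + 2·3^2 = £13.
P = £61 exceeds min AVC = £13, so the firm stays open.
Set P = MC: 61 = 31 - 24Q + 6Q^2 → -30 - 24Q + 6Q^2 = 0. The roots are Q = -1 and Q = 5; the profit-maximizing output is on the rising part of MC, so Q* = 5.
Check: AVC at Q = 5 is £21 ≤ P, so revenue covers variable cost.
Profit = P·Q − TC = 61·5 − 240 = £65.

Produce at Q = 5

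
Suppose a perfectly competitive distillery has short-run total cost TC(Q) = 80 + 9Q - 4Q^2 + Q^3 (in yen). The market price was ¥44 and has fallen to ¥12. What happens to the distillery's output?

Output falls from 5 to 3

MC = 9 - 8Q + 3Q^2; the shutdown threshold is min AVC = ¥5 (at Q = 2).
At P = ¥44 ≥ min AVC, set P = MC on the rising branch: Q = 5.
At P = ¥12 ≥ min AVC, set P = MC: Q = 3. The firm stays open but cuts output.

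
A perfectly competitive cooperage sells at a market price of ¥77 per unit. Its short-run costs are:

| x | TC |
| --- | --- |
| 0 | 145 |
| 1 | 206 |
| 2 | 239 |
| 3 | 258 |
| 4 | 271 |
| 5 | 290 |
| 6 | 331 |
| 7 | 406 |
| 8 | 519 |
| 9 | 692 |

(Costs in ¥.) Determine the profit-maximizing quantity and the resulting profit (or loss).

x = 7; profit = ¥133

Tabulate TR − TC: x=0: -145; x=1: -129; x=2: -85; x=3: -27; x=4: 37; x=5: 95; x=6: 131; x=7: 133; x=8: 97; x=9: 1.
Profit is maximized at x = 7. AVC there is 261/7 = ¥37.29 ≤ P, so producing beats shutting down (which would give -¥145).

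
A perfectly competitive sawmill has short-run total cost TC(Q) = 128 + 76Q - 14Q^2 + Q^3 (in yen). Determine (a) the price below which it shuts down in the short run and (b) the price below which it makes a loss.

Shutdown price = ¥27; break-even price = ¥44

Shutdown price = min AVC. AVC = 76 - 14Q + Q^2, with vertex at Q = 7 and minimum ¥27.
ATC = 128/Q + 76 - 14Q + Q^2. Setting dATC/dQ = −128/Q^2 − 14 + 2Q = 0 gives Q = 8 (since 2·8^3 − 14·8^2 = 128).
min ATC = 128/8 + 76 − 14·8 + 8^2 = ¥44. That is the break-even price.
Between these two prices the firm operates at a loss; above ¥44 it earns a profit.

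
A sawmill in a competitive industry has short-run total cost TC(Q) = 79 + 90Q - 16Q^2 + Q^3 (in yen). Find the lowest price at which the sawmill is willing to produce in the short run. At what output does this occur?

¥26 per unit, at Q = 8

The shutdown price is the minimum of AVC. VC = 90Q - 16Q^2 + Q^3, so AVC = 90 - 16Q + Q^2.
dAVC/dQ = -16 + 2Q = 0 gives Q = 8. min AVC = 90 - 16·8 + 8^2 = 26.
The firm shuts down for any P below ¥26.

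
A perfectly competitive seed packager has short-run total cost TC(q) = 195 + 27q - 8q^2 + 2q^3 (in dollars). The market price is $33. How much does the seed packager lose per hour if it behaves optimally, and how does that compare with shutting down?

Profit = -$159 at q = 3

AVC = 27 - 8q + 2q^2 has its minimum $19 at q = 2; price $33 clears that bar, so the firm operates.
With MC = 27 - 16q + 6q^2, P = MC on the upward-sloping part at q* = 3.
TR = 33·3 = 99. TC = 195 + 63 = 258. Profit = 99 − 258 = -$159.
Shutting down would mean losing the fixed cost of $195, so operating at a loss of $159 is better by $36.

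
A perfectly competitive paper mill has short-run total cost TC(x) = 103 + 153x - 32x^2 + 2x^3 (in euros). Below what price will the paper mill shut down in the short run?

Short-run supply begins at min AVC. From VC = 153x - 32x^2 + 2x^3, AVC = 153 - 32x + 2x^2.
dAVC/dx = -32 + 4x = 0 gives x = 8. min AVC = 153 - 32·8 + 2·8^2 = 25.
The firm shuts down for any P below €25.

€25 per unit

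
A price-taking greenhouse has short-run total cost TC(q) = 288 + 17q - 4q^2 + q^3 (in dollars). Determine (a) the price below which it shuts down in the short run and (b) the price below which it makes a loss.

AVC = 17 - 4q + q^2; minimized at q = 2, giving min AVC = $13. That is the shutdown price.
ATC = 288/q + 17 - 4q + q^2. Setting dATC/dq = −288/q^2 − 4 + 2q = 0 gives q = 6 (since 2·6^3 − 4·6^2 = 288).
min ATC = 288/6 + 17 − 4·6 + 6^2 = $77. That is the break-even price.
Between these two prices the firm operates at a loss; above $77 it earns a profit.

Shutdown price = $13; break-even price = $77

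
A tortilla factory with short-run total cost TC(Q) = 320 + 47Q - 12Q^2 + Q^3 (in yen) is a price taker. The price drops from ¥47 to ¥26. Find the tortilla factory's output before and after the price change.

Output falls from 8 to 7

AVC = 47 - 12Q + Q^2, minimized at Q = 6 where min AVC = ¥11. MC = 47 - 24Q + 3Q^2.
At P = ¥47 ≥ min AVC, set P = MC on the rising branch: Q = 8.
At P = ¥26 ≥ min AVC, set P = MC: Q = 7. The firm stays open but cuts output.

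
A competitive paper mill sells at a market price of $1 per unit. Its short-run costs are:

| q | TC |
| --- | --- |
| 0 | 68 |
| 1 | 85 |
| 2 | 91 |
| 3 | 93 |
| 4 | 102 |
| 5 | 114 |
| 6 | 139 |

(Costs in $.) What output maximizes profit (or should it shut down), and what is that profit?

Profit at each row (π = 1q − TC): q=0: -68; q=1: -84; q=2: -89; q=3: -90; q=4: -98; q=5: -109; q=6: -133.
Profit is highest at q = 0. Equivalently, the lowest AVC in the table is 25/3 ≈ $8.33 at q = 3, and P = $1 falls below it — price never covers variable cost, so the firm shuts down and loses only its fixed cost.

q = 0 (shut down); profit = -$68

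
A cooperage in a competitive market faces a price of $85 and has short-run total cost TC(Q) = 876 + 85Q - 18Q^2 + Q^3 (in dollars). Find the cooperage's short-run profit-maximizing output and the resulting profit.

AVC = 85 - 18Q + Q^2 has its minimum $4 at Q = 9; price $85 clears that bar, so the firm operates.
With MC = 85 - 36Q + 3Q^2, P = MC on the upward-sloping part at Q* = 12.
TR = 85·12 = 1020. TC = 876 + 156 = 1032. Profit = 1020 − 1032 = -$12.
Shutting down would mean losing the fixed cost of $876, so operating at a loss of $12 is better by $864.

Profit = -$12 at Q = 12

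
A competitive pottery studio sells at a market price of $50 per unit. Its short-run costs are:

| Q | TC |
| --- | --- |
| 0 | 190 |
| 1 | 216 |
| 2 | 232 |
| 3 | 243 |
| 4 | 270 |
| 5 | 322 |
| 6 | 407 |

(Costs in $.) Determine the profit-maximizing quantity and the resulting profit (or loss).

Q = 4; profit = -$70

Tabulate TR − TC: Q=0: -190; Q=1: -166; Q=2: -132; Q=3: -93; Q=4: -70; Q=5: -72; Q=6: -107.
Profit is maximized at Q = 4. AVC there is 80/4 = $20 ≤ P, so producing beats shutting down (which would give -$190).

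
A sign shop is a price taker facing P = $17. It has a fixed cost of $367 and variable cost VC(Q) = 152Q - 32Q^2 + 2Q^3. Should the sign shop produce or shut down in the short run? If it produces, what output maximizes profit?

Shut down

From TC, MC = TC'(Q) = 152 - 64Q + 6Q^2 and AVC = VC/Q = 152 - 32Q + 2Q^2.
The AVC parabola has its vertex at Q = 32/4 = 8, where AVC = 152 - 32·8 + 2·8^2 = $24.
Since P = $17 < min AVC = $24, price fails to cover variable cost at any output.
Shutting down limits the loss to fixed cost, $367.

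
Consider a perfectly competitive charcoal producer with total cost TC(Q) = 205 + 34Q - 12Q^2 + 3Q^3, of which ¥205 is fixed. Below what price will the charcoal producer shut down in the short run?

Short-run supply begins at min AVC. From VC = 34Q - 12Q^2 + 3Q^3, AVC = 34 - 12Q + 3Q^2.
At the minimum of AVC, MC = AVC. MC = 34 - 24Q + 9Q^2; setting MC = AVC gives 6Q^2 - 12Q = 0, so Q = 2. min AVC = 22.
The firm shuts down for any P below ¥22.

¥22 per unit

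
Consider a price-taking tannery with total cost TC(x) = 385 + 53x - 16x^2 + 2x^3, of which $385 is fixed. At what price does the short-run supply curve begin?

The shutdown price is the minimum of AVC. VC = 53x - 16x^2 + 2x^3, so AVC = 53 - 16x + 2x^2.
At the minimum of AVC, MC = AVC. MC = 53 - 32x + 6x^2; setting MC = AVC gives 4x^2 - 16x = 0, so x = 4. min AVC = 21.
For P < $21 the firm produces nothing.

$21 per unit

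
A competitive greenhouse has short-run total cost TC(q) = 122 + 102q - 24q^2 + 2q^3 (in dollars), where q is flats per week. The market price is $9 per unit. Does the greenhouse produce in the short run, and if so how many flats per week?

Shut down

Variable cost is VC = 102q - 24q^2 + 2q^3, so AVC = VC/q = 102 - 24q + 2q^2 and MC = dTC/dq = 102 - 48q + 6q^2.
AVC hits its minimum where MC = AVC, at q = 6, giving min AVC = 102 - 24·6 + 2·6^2 = $30.
With P < min AVC ($9 < $30), every unit sold adds to the loss.
Shutting down limits the loss to fixed cost, $122.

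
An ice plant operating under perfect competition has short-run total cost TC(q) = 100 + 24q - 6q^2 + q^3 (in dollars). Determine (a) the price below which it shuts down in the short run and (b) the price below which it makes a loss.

Shutdown price = $15; break-even price = $39

AVC = 24 - 6q + q^2; minimized at q = 3, giving min AVC = $15. That is the shutdown price.
ATC = 100/q + 24 - 6q + q^2. Setting dATC/dq = −100/q^2 − 6 + 2q = 0 gives q = 5 (since 2·5^3 − 6·5^2 = 100).
min ATC = 100/5 + 24 − 6·5 + 5^2 = $39. That is the break-even price.
For $15 ≤ P < $39 the firm produces at a loss; below $15 it shuts down.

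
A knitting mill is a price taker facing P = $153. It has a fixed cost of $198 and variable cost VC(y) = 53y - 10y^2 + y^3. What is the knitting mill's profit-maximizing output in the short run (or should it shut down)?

Produce at y = 10

Strip out fixed cost: VC = 53y - 10y^2 + y^3. Then AVC = 53 - 10y + y^2 and MC = 53 - 20y + 3y^2.
AVC hits its minimum where MC = AVC, at y = 5, giving min AVC = 53 - 10·5 + 5^2 = $28.
Since P = $153 ≥ min AVC = $28, price covers variable cost and the firm should produce.
Set P = MC: 153 = 53 - 20y + 3y^2 → -100 - 20y + 3y^2 = 0. The roots are y = -10/3 and y = 10; the profit-maximizing output is on the rising part of MC, so y* = 10.
Check: AVC at y = 10 is $53 ≤ P, so revenue covers variable cost.
Profit = P·y − TC = 153·10 − 728 = $802.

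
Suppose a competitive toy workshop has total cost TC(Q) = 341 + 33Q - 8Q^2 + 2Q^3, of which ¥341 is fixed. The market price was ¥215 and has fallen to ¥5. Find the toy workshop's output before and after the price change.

AVC = 33 - 8Q + 2Q^2, minimized at Q = 2 where min AVC = ¥25. MC = 33 - 16Q + 6Q^2.
At P = ¥215 ≥ min AVC, set P = MC on the rising branch: Q = 7.
At P = ¥5 < min AVC = ¥25, price no longer covers variable cost at any output, so the firm shuts down: Q = 0.

Output falls from 7 to 0 (the firm shuts down)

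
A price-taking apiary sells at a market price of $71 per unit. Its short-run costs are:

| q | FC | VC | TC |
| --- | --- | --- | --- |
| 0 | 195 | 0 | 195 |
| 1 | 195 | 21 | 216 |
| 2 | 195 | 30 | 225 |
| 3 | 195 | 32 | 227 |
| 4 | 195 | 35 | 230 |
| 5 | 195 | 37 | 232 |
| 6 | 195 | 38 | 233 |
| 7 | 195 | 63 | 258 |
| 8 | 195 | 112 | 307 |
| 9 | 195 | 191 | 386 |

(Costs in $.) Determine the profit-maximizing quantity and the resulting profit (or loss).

q = 8; profit = $261

Profit at each row (π = 71q − TC): q=0: -195; q=1: -145; q=2: -83; q=3: -14; q=4: 54; q=5: 123; q=6: 193; q=7: 239; q=8: 261; q=9: 253.
Profit is maximized at q = 8. AVC there is 112/8 = $14 ≤ P, so producing beats shutting down (which would give -$195).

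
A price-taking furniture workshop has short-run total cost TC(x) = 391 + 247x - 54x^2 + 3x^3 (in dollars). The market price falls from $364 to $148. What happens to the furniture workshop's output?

AVC = 247 - 54x + 3x^2, minimized at x = 9 where min AVC = $4. MC = 247 - 108x + 9x^2.
With P = $364 above the shutdown price, P = MC gives x = 13.
At P = $148 ≥ min AVC, set P = MC: x = 11. The firm stays open but cuts output.

Output falls from 13 to 11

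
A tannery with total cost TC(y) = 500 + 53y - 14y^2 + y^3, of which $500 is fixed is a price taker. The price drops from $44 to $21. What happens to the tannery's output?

Output falls from 9 to 8

MC = 53 - 28y + 3y^2; the shutdown threshold is min AVC = $4 (at y = 7).
With P = $44 above the shutdown price, P = MC gives y = 9.
At P = $21 ≥ min AVC, set P = MC: y = 8. The firm stays open but cuts output.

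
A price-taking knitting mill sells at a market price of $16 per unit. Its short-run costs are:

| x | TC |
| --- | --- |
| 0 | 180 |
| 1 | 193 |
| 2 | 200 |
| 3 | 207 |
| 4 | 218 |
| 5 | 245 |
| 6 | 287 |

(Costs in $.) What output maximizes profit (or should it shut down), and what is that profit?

Profit at each row (π = 16x − TC): x=0: -180; x=1: -177; x=2: -168; x=3: -159; x=4: -154; x=5: -165; x=6: -191.
Profit is maximized at x = 4. AVC there is 38/4 = $9.50 ≤ P, so producing beats shutting down (which would give -$180).

x = 4; profit = -$154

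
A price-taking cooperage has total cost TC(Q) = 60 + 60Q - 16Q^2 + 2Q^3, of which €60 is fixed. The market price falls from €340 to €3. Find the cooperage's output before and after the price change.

Output falls from 10 to 0 (the firm shuts down)

AVC = 60 - 16Q + 2Q^2, minimized at Q = 4 where min AVC = €28. MC = 60 - 32Q + 6Q^2.
With P = €340 above the shutdown price, P = MC gives Q = 10.
At P = €3 < min AVC = €28, price no longer covers variable cost at any output, so the firm shuts down: Q = 0.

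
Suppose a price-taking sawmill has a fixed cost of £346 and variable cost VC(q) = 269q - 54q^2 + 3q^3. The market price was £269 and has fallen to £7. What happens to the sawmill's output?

AVC = 269 - 54q + 3q^2, minimized at q = 9 where min AVC = £26. MC = 269 - 108q + 9q^2.
With P = £269 above the shutdown price, P = MC gives q = 12.
At P = £7 < min AVC = £26, price no longer covers variable cost at any output, so the firm shuts down: q = 0.

Output falls from 12 to 0 (the firm shuts down)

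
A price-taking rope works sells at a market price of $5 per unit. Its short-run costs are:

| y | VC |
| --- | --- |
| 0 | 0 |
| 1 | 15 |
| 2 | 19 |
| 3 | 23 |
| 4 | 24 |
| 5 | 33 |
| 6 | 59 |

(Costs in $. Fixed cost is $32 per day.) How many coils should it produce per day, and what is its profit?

y = 0 (shut down); profit = -$32

Compute π = P·y − TC at each output: y=0: -32; y=1: -42; y=2: -41; y=3: -40; y=4: -36; y=5: -40; y=6: -61.
Profit is highest at y = 0. Equivalently, the lowest AVC in the table is 24/4 ≈ $6 at y = 4, and P = $5 falls below it — price never covers variable cost, so the firm shuts down and loses only its fixed cost.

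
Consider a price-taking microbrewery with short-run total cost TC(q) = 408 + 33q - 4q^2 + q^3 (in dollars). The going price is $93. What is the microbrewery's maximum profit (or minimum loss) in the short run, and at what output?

AVC = 33 - 4q + q^2 has its minimum $29 at q = 2; price $93 clears that bar, so the firm operates.
MC = 33 - 8q + 3q^2. Setting P = MC and taking the root on the rising branch gives q* = 6.
TR = 93·6 = 558. TC = 408 + 270 = 678. Profit = 558 − 678 = -$120.
That loss of $120 beats the $408 the firm would lose by shutting down; producing recovers $288 of fixed cost.

Profit = -$120 at q = 6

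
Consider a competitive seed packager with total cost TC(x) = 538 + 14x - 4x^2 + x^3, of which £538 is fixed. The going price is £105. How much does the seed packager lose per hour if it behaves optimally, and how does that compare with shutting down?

Profit = -£48 at x = 7

AVC = 14 - 4x + x^2 has its minimum £10 at x = 2; price £105 clears that bar, so the firm operates.
MC = 14 - 8x + 3x^2. Setting P = MC and taking the root on the rising branch gives x* = 7.
TR = 105·7 = 735. TC = 538 + 245 = 783. Profit = 735 − 783 = -£48.
Shutting down would mean losing the fixed cost of £538, so operating at a loss of £48 is better by £490.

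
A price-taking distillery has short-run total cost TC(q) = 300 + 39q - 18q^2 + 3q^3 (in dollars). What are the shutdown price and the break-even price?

Shutdown price = $12; break-even price = $84

Shutdown price = min AVC. AVC = 39 - 18q + 3q^2, with vertex at q = 3 and minimum $12.
ATC = 300/q + 39 - 18q + 3q^2. Setting dATC/dq = −300/q^2 − 18 + 6q = 0 gives q = 5 (since 6·5^3 − 18·5^2 = 300).
min ATC = 300/5 + 39 − 18·5 + 3·5^2 = $84. That is the break-even price.
Between these two prices the firm operates at a loss; above $84 it earns a profit.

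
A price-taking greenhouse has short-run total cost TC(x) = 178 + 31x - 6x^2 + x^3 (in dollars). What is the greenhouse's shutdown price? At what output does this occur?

The shutdown price is the minimum of AVC. VC = 31x - 6x^2 + x^3, so AVC = 31 - 6x + x^2.
At the minimum of AVC, MC = AVC. MC = 31 - 12x + 3x^2; setting MC = AVC gives 2x^2 - 6x = 0, so x = 3. min AVC = 22.
So the shutdown price is $22.

$22 per unit, at x = 3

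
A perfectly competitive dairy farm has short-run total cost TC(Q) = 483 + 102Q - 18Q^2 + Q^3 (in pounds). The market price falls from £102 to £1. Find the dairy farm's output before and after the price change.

Output falls from 12 to 0 (the firm shuts down)

AVC = 102 - 18Q + Q^2, minimized at Q = 9 where min AVC = £21. MC = 102 - 36Q + 3Q^2.
With P = £102 above the shutdown price, P = MC gives Q = 12.
At P = £1 < min AVC = £21, price no longer covers variable cost at any output, so the firm shuts down: Q = 0.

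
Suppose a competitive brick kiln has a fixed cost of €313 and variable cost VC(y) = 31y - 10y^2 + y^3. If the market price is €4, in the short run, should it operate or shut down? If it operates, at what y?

From TC, MC = TC'(y) = 31 - 20y + 3y^2 and AVC = VC/y = 31 - 10y + y^2.
The AVC parabola has its vertex at y = 10/2 = 5, where AVC = 31 - 10·5 + 5^2 = €6.
Since P = €4 < min AVC = €6, price fails to cover variable cost at any output.
The firm minimizes its loss by shutting down and losing only its fixed cost of €313.

Shut down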